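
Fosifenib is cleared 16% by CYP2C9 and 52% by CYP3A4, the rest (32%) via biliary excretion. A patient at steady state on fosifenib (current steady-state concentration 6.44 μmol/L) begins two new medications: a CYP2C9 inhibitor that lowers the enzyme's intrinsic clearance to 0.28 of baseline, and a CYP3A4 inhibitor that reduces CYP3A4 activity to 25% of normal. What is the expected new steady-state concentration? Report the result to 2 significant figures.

The CYP2C9 pathway (16% of clearance) drops to 0.28× activity: 0.16 × 0.28 = 0.0448.
The CYP3A4 pathway (52% of clearance) is reduced to 0.25× activity: 0.52 × 0.25 = 0.13.
The remaining 32% of clearance is unaffected.
New clearance relative to baseline: 0.0448 + 0.13 + 0.32 = 0.4948.
Dividing the baseline by the relative clearance: 6.44 / 0.4948 = 13 μmol/L.

13 μmol/L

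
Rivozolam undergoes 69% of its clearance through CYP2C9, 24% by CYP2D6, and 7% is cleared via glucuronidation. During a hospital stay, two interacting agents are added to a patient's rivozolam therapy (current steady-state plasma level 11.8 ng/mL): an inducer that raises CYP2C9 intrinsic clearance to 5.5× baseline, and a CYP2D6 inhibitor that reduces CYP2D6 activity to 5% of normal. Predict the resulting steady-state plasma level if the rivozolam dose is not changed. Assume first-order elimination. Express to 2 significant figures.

The CYP2C9 pathway (69% of clearance) rises to 5.5× activity: 0.69 × 5.5 = 3.795.
The CYP2D6 pathway (24% of clearance) falls to 0.05× activity: 0.24 × 0.05 = 0.012.
The remaining 7% of clearance is unaffected.
Relative clearance = 3.795 + 0.012 + 0.07 = 3.877.
Steady-state plasma level ∝ 1/CL: new value = 11.8 / 3.877 = 3.0 ng/mL.

3.0 ng/mL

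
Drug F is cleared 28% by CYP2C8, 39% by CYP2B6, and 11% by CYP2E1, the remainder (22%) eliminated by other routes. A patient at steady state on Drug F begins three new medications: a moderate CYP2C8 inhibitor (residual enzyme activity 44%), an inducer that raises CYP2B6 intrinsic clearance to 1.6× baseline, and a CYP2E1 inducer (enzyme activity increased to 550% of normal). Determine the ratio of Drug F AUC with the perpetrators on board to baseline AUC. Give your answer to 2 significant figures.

The CYP2C8 pathway (28% of clearance) drops to 0.44× activity: 0.28 × 0.44 = 0.1232.
The CYP2B6 pathway (39% of clearance) is boosted to 1.6× activity: 0.39 × 1.6 = 0.624.
The CYP2E1 pathway (11% of clearance) rises to 5.5× activity: 0.11 × 5.5 = 0.605.
Non-CYP routes (22%) are unchanged.
Relative clearance = 0.1232 + 0.624 + 0.605 + 0.22 = 1.5722.
Net AUC ratio = 1 / 1.5722 = 0.64.

0.64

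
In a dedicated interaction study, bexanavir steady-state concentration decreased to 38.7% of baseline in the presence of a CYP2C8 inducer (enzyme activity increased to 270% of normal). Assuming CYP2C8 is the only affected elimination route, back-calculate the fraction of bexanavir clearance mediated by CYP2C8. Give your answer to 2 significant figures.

0.93

CL'/CL = 1 / 0.387 = 2.584
2.7·fm + (1 − fm) = 2.584
fm = (2.584 − 1) / (2.7 − 1) = 0.93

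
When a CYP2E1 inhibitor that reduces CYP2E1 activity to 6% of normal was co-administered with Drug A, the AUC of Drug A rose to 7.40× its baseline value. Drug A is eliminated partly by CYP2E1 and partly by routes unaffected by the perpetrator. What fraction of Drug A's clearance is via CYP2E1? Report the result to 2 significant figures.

Write x for the fraction cleared via CYP2E1. The observed AUC change means clearance fell to 1/7.40 = 0.1351 of baseline.
Setting x·0.06 + (1 − x) = 0.1351 and solving: x = (0.1351 − 1)/(0.06 − 1) = 0.92.

0.92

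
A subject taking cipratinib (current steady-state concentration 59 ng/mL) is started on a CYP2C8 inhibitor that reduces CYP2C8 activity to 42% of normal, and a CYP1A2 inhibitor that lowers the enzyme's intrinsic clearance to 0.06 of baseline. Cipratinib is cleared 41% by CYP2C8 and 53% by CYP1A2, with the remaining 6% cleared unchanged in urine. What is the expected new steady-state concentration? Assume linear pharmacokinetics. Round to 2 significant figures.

2.2 × 10² ng/mL

The CYP2C8 pathway (41% of clearance) falls to 0.42× activity: 0.41 × 0.42 = 0.1722.
The CYP1A2 pathway (53% of clearance) is reduced to 0.06× activity: 0.53 × 0.06 = 0.0318.
Non-CYP routes (6%) are unchanged.
New clearance relative to baseline: 0.1722 + 0.0318 + 0.06 = 0.264.
Steady-state concentration ∝ 1/CL: new value = 59 / 0.264 = 2.2 × 10² ng/mL.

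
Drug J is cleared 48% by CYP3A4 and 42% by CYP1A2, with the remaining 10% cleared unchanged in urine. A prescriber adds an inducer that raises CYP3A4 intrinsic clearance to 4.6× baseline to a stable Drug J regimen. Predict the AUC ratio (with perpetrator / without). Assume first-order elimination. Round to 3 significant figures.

0.367

CYP3A4: 0.48 × 4.6 = 2.208
CYP1A2: 0.42 (unchanged)
Other: 0.1 (unchanged)
Relative clearance = 2.208 + 0.42 + 0.1 = 2.728.
Since AUC ∝ 1/CL, the ratio is 1 / 2.728 = 0.367.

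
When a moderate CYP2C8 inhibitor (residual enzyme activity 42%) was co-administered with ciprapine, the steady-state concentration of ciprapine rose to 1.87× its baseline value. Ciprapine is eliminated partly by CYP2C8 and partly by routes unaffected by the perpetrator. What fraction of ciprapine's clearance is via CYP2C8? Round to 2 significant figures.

0.80

Let fm be the CYP2C8 fraction. New clearance relative to baseline = fm × 0.42 + (1 − fm).
Steady-state concentration ratio = 1 / (new CL fraction), so new CL fraction = 1 / 1.87 = 0.5348.
fm × 0.42 + 1 − fm = 0.5348  ⇒  fm × (0.42 − 1) = −0.4652  ⇒  fm = 0.80.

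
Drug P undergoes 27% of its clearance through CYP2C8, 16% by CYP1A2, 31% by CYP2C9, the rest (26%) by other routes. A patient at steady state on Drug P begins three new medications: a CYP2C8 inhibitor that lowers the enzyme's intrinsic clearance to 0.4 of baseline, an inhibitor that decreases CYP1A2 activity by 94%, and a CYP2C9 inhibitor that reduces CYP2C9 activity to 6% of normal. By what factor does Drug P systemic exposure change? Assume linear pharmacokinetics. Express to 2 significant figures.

2.5

The CYP2C8 pathway (27% of clearance) drops to 0.4× activity: 0.27 × 0.4 = 0.108.
The CYP1A2 pathway (16% of clearance) drops to 0.06× activity: 0.16 × 0.06 = 0.0096.
The CYP2C9 pathway (31% of clearance) is reduced to 0.06× activity: 0.31 × 0.06 = 0.0186.
The remaining 26% of clearance is unaffected.
New clearance relative to baseline: 0.108 + 0.0096 + 0.0186 + 0.26 = 0.3962.
Systemic exposure ∝ 1/CL: fold-change = 1 / 0.3962 = 2.5.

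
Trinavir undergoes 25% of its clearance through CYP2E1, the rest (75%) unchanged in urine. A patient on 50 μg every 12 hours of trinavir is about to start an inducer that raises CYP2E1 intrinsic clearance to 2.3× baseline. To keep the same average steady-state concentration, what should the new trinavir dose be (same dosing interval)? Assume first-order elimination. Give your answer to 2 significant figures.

66 μg

The CYP2E1 pathway (25% of clearance) is boosted to 2.3× activity: 0.25 × 2.3 = 0.575.
The remaining 75% of clearance is unaffected.
Relative clearance = 0.575 + 0.75 = 1.325.
Css,avg = (dose rate)/CL, so holding Css fixed requires dose ∝ CL: 50 × 1.325 = 66 μg.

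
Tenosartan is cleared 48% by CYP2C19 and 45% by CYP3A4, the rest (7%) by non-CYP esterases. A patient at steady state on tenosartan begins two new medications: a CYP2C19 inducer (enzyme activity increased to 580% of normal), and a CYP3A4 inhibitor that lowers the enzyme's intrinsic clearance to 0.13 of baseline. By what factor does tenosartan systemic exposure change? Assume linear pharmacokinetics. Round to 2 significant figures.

CYP2C19: 0.48 × 5.8 = 2.784
CYP3A4: 0.45 × 0.13 = 0.0585
Other: 0.07 (unchanged)
CL_new/CL_old = 2.784 + 0.0585 + 0.07 = 2.9125.
Net systemic exposure ratio = 1 / 2.9125 = 0.34.

0.34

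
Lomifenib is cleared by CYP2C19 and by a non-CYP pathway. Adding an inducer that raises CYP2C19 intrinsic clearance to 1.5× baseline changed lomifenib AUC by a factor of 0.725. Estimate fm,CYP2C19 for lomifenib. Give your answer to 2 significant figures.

Let fm be the CYP2C19 fraction. New clearance relative to baseline = fm × 1.5 + (1 − fm).
AUC ratio = 1 / (new CL fraction), so new CL fraction = 1 / 0.725 = 1.379.
fm × 1.5 + 1 − fm = 1.379  ⇒  fm × (1.5 − 1) = 0.3793  ⇒  fm = 0.76.

0.76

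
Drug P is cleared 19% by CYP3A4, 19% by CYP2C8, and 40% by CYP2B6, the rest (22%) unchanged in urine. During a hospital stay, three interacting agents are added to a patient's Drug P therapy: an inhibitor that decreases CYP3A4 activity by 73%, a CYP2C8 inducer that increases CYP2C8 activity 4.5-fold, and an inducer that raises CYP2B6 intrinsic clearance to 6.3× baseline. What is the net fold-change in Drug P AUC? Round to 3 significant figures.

0.274

The CYP3A4 pathway (19% of clearance) falls to 0.27× activity: 0.19 × 0.27 = 0.0513.
The CYP2C8 pathway (19% of clearance) rises to 4.5× activity: 0.19 × 4.5 = 0.855.
The CYP2B6 pathway (40% of clearance) rises to 6.3× activity: 0.4 × 6.3 = 2.52.
Non-CYP routes (22%) are unchanged.
New clearance relative to baseline: 0.0513 + 0.855 + 2.52 + 0.22 = 3.6463.
AUC ∝ 1/CL: fold-change = 1 / 3.6463 = 0.274.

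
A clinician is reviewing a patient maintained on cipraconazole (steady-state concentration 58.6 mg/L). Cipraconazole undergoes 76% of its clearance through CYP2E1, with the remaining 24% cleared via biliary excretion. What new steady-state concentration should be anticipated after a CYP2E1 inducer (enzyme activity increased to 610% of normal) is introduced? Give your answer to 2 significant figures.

CYP2E1: 0.76 × 6.1 = 4.636
Other: 0.24 (unchanged)
Relative clearance = 4.636 + 0.24 = 4.876.
Steady-state concentration ∝ 1/CL, so new value = 58.6 / 4.876 = 12 mg/L.

12 mg/L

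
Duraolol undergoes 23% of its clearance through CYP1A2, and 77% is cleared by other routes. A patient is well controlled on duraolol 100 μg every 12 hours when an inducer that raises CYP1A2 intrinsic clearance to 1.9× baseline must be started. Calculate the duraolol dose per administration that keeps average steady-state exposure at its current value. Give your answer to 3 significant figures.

The CYP1A2 pathway (23% of clearance) rises to 1.9× activity: 0.23 × 1.9 = 0.437.
The remaining 77% of clearance is unaffected.
New clearance relative to baseline: 0.437 + 0.77 = 1.207.
Css,avg = (dose rate)/CL, so holding Css fixed requires dose ∝ CL: 100 × 1.207 = 121 μg.

121 μg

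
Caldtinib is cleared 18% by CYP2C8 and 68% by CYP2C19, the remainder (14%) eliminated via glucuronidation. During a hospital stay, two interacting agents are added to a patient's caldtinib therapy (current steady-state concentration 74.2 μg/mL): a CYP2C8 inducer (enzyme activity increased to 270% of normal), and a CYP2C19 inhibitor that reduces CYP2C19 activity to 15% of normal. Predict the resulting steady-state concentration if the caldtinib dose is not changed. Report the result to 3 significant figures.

102 μg/mL

The CYP2C8 pathway (18% of clearance) rises to 2.7× activity: 0.18 × 2.7 = 0.486.
The CYP2C19 pathway (68% of clearance) drops to 0.15× activity: 0.68 × 0.15 = 0.102.
The remaining 14% of clearance is unaffected.
Relative clearance = 0.486 + 0.102 + 0.14 = 0.728.
Dividing the baseline by the relative clearance: 74.2 / 0.728 = 102 μg/mL.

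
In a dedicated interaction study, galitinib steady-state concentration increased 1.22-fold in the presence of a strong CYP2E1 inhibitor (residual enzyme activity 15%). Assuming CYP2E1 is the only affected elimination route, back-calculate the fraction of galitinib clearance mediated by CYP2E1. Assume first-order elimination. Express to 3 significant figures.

Write x for the fraction cleared via CYP2E1. The observed steady-state concentration change means clearance fell to 1/1.22 = 0.8197 of baseline.
Only the CYP2E1 route changed, so 0.8197 = x·0.15 + (1 − x), giving x = 0.212.

0.212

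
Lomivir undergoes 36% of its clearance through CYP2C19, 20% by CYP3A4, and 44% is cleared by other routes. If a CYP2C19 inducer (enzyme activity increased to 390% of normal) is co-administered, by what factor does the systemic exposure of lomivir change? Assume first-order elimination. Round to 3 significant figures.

CYP2C19: 0.36 × 3.9 = 1.404
CYP3A4: 0.2 (unchanged)
Other: 0.44 (unchanged)
New clearance relative to baseline: 1.404 + 0.2 + 0.44 = 2.044.
Systemic exposure is inversely proportional to clearance, so the fold-change is 1 / 2.044 = 0.489.

0.489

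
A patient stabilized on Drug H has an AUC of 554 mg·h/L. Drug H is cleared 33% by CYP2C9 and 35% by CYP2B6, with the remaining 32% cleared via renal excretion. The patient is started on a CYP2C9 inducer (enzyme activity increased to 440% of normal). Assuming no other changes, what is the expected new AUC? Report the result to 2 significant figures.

CYP2C9: 0.33 × 4.4 = 1.452
CYP2B6: 0.35 (unchanged)
Other: 0.32 (unchanged)
Relative clearance = 1.452 + 0.35 + 0.32 = 2.122.
New AUC = baseline ÷ relative clearance = 554 / 2.122 = 2.6 × 10² mg·h/L.

2.6 × 10² mg·h/L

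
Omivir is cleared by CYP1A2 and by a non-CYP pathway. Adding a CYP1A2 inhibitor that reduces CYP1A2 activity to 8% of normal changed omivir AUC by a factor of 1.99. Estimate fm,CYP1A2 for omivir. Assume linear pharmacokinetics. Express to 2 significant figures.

CL'/CL = 1 / 1.99 = 0.5025
0.08·fm + (1 − fm) = 0.5025
fm = (0.5025 − 1) / (0.08 − 1) = 0.54

0.54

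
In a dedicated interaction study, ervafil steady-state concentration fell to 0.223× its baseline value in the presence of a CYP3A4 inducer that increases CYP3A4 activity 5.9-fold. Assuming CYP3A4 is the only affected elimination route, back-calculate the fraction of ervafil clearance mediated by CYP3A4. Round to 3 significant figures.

0.711

CL'/CL = 1 / 0.223 = 4.484
5.9·fm + (1 − fm) = 4.484
fm = (4.484 − 1) / (5.9 − 1) = 0.711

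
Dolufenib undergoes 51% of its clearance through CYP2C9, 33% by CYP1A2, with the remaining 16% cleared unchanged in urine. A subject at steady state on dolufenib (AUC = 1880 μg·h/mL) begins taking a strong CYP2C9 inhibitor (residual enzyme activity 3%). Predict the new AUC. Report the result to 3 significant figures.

The CYP2C9 pathway (51% of clearance) falls to 0.03× activity: 0.51 × 0.03 = 0.0153.
CYP1A2 (33%) and the residual 16% are unaffected.
CL_new/CL_old = 0.0153 + 0.33 + 0.16 = 0.5053.
New AUC = baseline ÷ relative clearance = 1880 / 0.5053 = 3.72 × 10³ μg·h/mL.

3.72 × 10³ μg·h/mL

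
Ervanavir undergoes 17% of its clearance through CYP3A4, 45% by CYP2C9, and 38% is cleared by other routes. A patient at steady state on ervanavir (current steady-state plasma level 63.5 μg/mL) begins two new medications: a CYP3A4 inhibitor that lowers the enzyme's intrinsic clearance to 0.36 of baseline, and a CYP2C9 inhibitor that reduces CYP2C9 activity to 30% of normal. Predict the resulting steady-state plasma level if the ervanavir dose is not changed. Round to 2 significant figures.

The CYP3A4 pathway (17% of clearance) drops to 0.36× activity: 0.17 × 0.36 = 0.0612.
The CYP2C9 pathway (45% of clearance) falls to 0.3× activity: 0.45 × 0.3 = 0.135.
Non-CYP routes (38%) are unchanged.
CL_new/CL_old = 0.0612 + 0.135 + 0.38 = 0.5762.
New steady-state plasma level = 63.5 / 0.5762 = 1.1 × 10² μg/mL (concentration scales inversely with clearance).

1.1 × 10² μg/mL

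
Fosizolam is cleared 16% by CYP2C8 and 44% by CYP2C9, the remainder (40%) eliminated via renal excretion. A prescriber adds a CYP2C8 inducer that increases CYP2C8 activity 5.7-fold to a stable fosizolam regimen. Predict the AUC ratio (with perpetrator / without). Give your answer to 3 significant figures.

CYP2C8: 0.16 × 5.7 = 0.912
CYP2C9: 0.44 (unchanged)
Other: 0.4 (unchanged)
Relative clearance = 0.912 + 0.44 + 0.4 = 1.752.
AUC ratio = CL_old/CL_new = 1 / 1.752 = 0.571.

0.571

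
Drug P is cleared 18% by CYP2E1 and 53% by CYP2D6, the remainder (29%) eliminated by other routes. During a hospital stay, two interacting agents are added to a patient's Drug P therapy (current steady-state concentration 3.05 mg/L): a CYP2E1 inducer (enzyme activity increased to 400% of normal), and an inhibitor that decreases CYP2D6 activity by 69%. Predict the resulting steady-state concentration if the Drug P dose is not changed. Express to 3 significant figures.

The CYP2E1 pathway (18% of clearance) rises to 4× activity: 0.18 × 4 = 0.72.
The CYP2D6 pathway (53% of clearance) is reduced to 0.31× activity: 0.53 × 0.31 = 0.1643.
Non-CYP routes (29%) are unchanged.
CL_new/CL_old = 0.72 + 0.1643 + 0.29 = 1.1743.
Steady-state concentration ∝ 1/CL: new value = 3.05 / 1.1743 = 2.60 mg/L.

2.60 mg/L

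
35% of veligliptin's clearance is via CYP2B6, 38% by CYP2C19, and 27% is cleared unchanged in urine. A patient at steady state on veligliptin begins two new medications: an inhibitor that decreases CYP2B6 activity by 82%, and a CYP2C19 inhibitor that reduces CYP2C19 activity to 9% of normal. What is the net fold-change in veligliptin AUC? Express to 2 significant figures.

CYP2B6: 0.35 × 0.18 = 0.063
CYP2C19: 0.38 × 0.09 = 0.0342
Other: 0.27 (unchanged)
Relative clearance = 0.063 + 0.0342 + 0.27 = 0.3672.
Net AUC ratio = 1 / 0.3672 = 2.7.

2.7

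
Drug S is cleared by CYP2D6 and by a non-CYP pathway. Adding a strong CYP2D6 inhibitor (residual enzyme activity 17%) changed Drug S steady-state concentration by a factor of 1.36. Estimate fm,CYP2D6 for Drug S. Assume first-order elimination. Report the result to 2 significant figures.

0.32

CL'/CL = 1 / 1.36 = 0.7353
0.17·fm + (1 − fm) = 0.7353
fm = (0.7353 − 1) / (0.17 − 1) = 0.32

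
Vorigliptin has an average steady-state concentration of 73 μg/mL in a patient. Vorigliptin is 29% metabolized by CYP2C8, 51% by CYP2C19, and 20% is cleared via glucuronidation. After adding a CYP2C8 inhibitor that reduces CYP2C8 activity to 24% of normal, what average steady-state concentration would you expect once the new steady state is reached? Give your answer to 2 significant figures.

The CYP2C8 pathway (29% of clearance) is reduced to 0.24× activity: 0.29 × 0.24 = 0.0696.
CYP2C19 (51%) and the residual 20% are unaffected.
Relative clearance = 0.0696 + 0.51 + 0.2 = 0.7796.
Average steady-state concentration ∝ 1/CL, so new value = 73 / 0.7796 = 94 μg/mL.

94 μg/mL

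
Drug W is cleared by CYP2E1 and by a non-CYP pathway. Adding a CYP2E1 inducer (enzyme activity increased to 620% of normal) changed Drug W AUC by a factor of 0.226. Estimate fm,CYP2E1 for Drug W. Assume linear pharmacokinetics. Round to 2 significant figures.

Write x for the fraction cleared via CYP2E1. The observed AUC change means clearance rose to 1/0.226 = 4.425 of baseline.
Setting x·6.2 + (1 − x) = 4.425 and solving: x = (4.425 − 1)/(6.2 − 1) = 0.66.

0.66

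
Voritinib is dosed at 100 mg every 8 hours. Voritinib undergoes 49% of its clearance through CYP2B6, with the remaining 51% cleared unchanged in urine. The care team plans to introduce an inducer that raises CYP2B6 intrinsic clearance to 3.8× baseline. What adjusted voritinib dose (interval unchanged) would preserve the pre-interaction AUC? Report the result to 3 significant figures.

CYP2B6: 0.49 × 3.8 = 1.862
Other: 0.51 (unchanged)
CL_new/CL_old = 1.862 + 0.51 = 2.372.
Exposure is unchanged when dose changes in proportion to clearance. New dose = 100 mg × 2.372 = 237 mg.

237 mg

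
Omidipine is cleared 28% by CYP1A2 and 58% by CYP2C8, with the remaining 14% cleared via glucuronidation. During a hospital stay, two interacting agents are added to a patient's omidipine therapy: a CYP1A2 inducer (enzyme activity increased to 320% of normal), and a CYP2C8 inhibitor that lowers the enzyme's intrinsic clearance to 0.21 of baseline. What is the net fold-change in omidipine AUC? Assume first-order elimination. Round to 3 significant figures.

The CYP1A2 pathway (28% of clearance) increases to 3.2× activity: 0.28 × 3.2 = 0.896.
The CYP2C8 pathway (58% of clearance) falls to 0.21× activity: 0.58 × 0.21 = 0.1218.
The remaining 14% of clearance is unaffected.
Relative clearance = 0.896 + 0.1218 + 0.14 = 1.1578.
Net AUC ratio = 1 / 1.1578 = 0.864.

0.864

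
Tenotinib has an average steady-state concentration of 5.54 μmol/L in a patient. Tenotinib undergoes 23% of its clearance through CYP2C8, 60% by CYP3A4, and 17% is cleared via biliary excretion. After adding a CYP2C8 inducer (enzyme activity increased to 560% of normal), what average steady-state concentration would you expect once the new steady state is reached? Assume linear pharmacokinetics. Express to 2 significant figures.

2.7 μmol/L

The CYP2C8 pathway (23% of clearance) increases to 5.6× activity: 0.23 × 5.6 = 1.288.
CYP3A4 (60%) and the residual 17% are unaffected.
Relative clearance = 1.288 + 0.6 + 0.17 = 2.058.
Average steady-state concentration ∝ 1/CL, so new value = 5.54 / 2.058 = 2.7 μmol/L.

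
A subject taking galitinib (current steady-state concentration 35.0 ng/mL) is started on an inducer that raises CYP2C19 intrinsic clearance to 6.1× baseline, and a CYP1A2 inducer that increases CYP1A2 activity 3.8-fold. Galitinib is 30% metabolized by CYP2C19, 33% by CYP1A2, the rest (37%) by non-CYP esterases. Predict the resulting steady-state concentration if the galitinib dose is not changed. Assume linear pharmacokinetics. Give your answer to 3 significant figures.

10.1 ng/mL

The CYP2C19 pathway (30% of clearance) increases to 6.1× activity: 0.3 × 6.1 = 1.83.
The CYP1A2 pathway (33% of clearance) is boosted to 3.8× activity: 0.33 × 3.8 = 1.254.
Non-CYP routes (37%) are unchanged.
Relative clearance = 1.83 + 1.254 + 0.37 = 3.454.
New steady-state concentration = 35.0 / 3.454 = 10.1 ng/mL (concentration scales inversely with clearance).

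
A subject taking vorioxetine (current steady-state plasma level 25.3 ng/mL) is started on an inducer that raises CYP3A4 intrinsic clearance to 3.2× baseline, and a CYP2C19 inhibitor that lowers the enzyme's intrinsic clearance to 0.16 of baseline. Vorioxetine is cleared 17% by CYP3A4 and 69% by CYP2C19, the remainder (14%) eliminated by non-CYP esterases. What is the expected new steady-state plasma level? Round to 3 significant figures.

The CYP3A4 pathway (17% of clearance) increases to 3.2× activity: 0.17 × 3.2 = 0.544.
The CYP2C19 pathway (69% of clearance) falls to 0.16× activity: 0.69 × 0.16 = 0.1104.
Non-CYP routes (14%) are unchanged.
Relative clearance = 0.544 + 0.1104 + 0.14 = 0.7944.
Dividing the baseline by the relative clearance: 25.3 / 0.7944 = 31.8 ng/mL.

31.8 ng/mL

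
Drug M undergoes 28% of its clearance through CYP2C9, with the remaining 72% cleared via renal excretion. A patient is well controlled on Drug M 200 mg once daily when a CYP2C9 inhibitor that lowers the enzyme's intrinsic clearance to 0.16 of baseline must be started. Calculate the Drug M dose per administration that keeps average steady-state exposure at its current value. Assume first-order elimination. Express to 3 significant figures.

The CYP2C9 pathway (28% of clearance) drops to 0.16× activity: 0.28 × 0.16 = 0.0448.
The remaining 72% of clearance is unaffected.
Relative clearance = 0.0448 + 0.72 = 0.7648.
Exposure is unchanged when dose changes in proportion to clearance. New dose = 200 mg × 0.7648 = 153 mg.

153 mg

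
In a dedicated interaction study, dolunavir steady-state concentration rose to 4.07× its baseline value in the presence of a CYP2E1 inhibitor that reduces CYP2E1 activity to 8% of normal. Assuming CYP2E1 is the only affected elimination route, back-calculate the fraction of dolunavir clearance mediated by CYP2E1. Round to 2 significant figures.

CL'/CL = 1 / 4.07 = 0.2457
0.08·fm + (1 − fm) = 0.2457
fm = (0.2457 − 1) / (0.08 − 1) = 0.82

0.82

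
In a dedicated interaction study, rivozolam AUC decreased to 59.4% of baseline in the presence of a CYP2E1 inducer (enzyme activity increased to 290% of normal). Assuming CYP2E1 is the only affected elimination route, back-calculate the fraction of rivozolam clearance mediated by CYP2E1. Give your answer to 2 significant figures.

0.36

Let fm be the CYP2E1 fraction. New clearance relative to baseline = fm × 2.9 + (1 − fm).
AUC ratio = 1 / (new CL fraction), so new CL fraction = 1 / 0.594 = 1.684.
fm × 2.9 + 1 − fm = 1.684  ⇒  fm × (2.9 − 1) = 0.6835  ⇒  fm = 0.36.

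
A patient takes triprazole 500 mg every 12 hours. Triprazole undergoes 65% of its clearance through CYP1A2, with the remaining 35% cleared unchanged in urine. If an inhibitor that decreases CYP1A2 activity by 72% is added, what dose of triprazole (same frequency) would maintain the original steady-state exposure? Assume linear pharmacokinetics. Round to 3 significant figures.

The CYP1A2 pathway (65% of clearance) is reduced to 0.28× activity: 0.65 × 0.28 = 0.182.
Non-CYP routes (35%) are unchanged.
Relative clearance = 0.182 + 0.35 = 0.532.
Css,avg = (dose rate)/CL, so holding Css fixed requires dose ∝ CL: 500 × 0.532 = 266 mg.

266 mg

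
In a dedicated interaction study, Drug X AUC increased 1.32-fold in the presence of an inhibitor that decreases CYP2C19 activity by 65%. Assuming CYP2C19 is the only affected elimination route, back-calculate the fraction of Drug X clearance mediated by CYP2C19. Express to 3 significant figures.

Let fm be the CYP2C19 fraction. New clearance relative to baseline = fm × 0.35 + (1 − fm).
AUC ratio = 1 / (new CL fraction), so new CL fraction = 1 / 1.32 = 0.7576.
fm × 0.35 + 1 − fm = 0.7576  ⇒  fm × (0.35 − 1) = −0.2424  ⇒  fm = 0.373.

0.373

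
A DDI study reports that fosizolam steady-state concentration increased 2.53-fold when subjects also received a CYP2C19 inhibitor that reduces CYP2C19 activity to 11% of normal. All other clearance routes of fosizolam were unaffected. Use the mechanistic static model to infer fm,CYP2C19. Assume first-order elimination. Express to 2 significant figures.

Call the CYP2C19 fraction fm. After the interaction, CL_new/CL_old = fm × 0.11 + (1 − fm).
Steady-state concentration ratio = 1 / (new CL fraction), so new CL fraction = 1 / 2.53 = 0.3953.
fm × 0.11 + 1 − fm = 0.3953  ⇒  fm × (0.11 − 1) = −0.6047  ⇒  fm = 0.68.

0.68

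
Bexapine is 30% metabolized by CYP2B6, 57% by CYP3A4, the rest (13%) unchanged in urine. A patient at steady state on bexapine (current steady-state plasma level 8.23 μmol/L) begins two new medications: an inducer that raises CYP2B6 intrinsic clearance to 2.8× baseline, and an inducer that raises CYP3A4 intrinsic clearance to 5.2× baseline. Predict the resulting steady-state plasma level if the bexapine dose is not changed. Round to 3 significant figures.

CYP2B6: 0.3 × 2.8 = 0.84
CYP3A4: 0.57 × 5.2 = 2.964
Other: 0.13 (unchanged)
CL_new/CL_old = 0.84 + 2.964 + 0.13 = 3.934.
New steady-state plasma level = 8.23 / 3.934 = 2.09 μmol/L (concentration scales inversely with clearance).

2.09 μmol/L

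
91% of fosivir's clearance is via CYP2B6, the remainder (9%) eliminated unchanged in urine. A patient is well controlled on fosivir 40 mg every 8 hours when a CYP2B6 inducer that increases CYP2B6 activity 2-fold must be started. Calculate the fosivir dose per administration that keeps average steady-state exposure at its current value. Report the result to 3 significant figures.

76.4 mg

The CYP2B6 pathway (91% of clearance) increases to 2× activity: 0.91 × 2 = 1.82.
Non-CYP routes (9%) are unchanged.
Relative clearance = 1.82 + 0.09 = 1.91.
Css,avg = (dose rate)/CL, so holding Css fixed requires dose ∝ CL: 40 × 1.91 = 76.4 mg.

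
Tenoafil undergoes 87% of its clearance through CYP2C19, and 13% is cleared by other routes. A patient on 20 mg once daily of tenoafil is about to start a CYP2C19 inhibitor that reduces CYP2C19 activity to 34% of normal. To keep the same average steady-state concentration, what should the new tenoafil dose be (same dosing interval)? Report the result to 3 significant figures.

8.52 mg

The CYP2C19 pathway (87% of clearance) drops to 0.34× activity: 0.87 × 0.34 = 0.2958.
Non-CYP routes (13%) are unchanged.
New clearance relative to baseline: 0.2958 + 0.13 = 0.4258.
Css,avg = (dose rate)/CL, so holding Css fixed requires dose ∝ CL: 20 × 0.4258 = 8.52 mg.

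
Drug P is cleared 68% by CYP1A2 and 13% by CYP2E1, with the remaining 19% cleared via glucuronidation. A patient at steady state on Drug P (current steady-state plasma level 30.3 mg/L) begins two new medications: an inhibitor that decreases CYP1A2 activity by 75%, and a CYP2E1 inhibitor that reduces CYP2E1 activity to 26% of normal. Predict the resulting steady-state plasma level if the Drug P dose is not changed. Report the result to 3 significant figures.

CYP1A2: 0.68 × 0.25 = 0.17
CYP2E1: 0.13 × 0.26 = 0.0338
Other: 0.19 (unchanged)
Relative clearance = 0.17 + 0.0338 + 0.19 = 0.3938.
Dividing the baseline by the relative clearance: 30.3 / 0.3938 = 76.9 mg/L.

76.9 mg/L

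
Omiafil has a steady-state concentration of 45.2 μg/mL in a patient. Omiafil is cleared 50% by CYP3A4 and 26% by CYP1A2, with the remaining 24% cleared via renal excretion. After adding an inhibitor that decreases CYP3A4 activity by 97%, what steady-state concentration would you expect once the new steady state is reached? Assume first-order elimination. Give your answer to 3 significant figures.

The CYP3A4 pathway (50% of clearance) is reduced to 0.03× activity: 0.5 × 0.03 = 0.015.
CYP1A2 (26%) and the residual 24% are unaffected.
Relative clearance = 0.015 + 0.26 + 0.24 = 0.515.
New steady-state concentration = baseline ÷ relative clearance = 45.2 / 0.515 = 87.8 μg/mL.

87.8 μg/mL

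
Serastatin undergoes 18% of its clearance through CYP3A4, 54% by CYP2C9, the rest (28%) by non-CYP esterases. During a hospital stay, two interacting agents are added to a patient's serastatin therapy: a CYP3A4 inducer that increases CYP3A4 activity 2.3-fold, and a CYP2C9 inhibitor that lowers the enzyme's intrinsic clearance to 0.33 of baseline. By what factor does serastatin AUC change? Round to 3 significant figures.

1.15

CYP3A4: 0.18 × 2.3 = 0.414
CYP2C9: 0.54 × 0.33 = 0.1782
Other: 0.28 (unchanged)
New clearance relative to baseline: 0.414 + 0.1782 + 0.28 = 0.8722.
Net AUC ratio = 1 / 0.8722 = 1.15.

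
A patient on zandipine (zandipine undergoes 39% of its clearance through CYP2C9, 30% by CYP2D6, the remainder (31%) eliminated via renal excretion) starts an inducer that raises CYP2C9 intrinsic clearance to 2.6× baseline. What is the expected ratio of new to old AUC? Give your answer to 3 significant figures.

The CYP2C9 pathway (39% of clearance) increases to 2.6× activity: 0.39 × 2.6 = 1.014.
CYP2D6 (30%) and the residual 31% are unaffected.
New clearance relative to baseline: 1.014 + 0.3 + 0.31 = 1.624.
Since AUC ∝ 1/CL, the ratio is 1 / 1.624 = 0.616.

0.616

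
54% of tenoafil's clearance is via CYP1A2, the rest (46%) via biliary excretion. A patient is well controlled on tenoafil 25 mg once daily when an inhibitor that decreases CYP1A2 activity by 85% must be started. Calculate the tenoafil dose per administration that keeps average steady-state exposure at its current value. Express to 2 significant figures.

14 mg

CYP1A2: 0.54 × 0.15 = 0.081
Other: 0.46 (unchanged)
New clearance relative to baseline: 0.081 + 0.46 = 0.541.
Exposure is unchanged when dose changes in proportion to clearance. New dose = 25 mg × 0.541 = 14 mg.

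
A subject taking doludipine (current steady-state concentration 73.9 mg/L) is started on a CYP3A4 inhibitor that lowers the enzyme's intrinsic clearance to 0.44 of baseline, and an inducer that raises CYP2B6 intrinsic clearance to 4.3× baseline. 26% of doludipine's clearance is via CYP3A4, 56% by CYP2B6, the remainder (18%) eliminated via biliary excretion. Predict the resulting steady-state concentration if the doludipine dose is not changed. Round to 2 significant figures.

CYP3A4: 0.26 × 0.44 = 0.1144
CYP2B6: 0.56 × 4.3 = 2.408
Other: 0.18 (unchanged)
CL_new/CL_old = 0.1144 + 2.408 + 0.18 = 2.7024.
New steady-state concentration = 73.9 / 2.7024 = 27 mg/L (concentration scales inversely with clearance).

27 mg/L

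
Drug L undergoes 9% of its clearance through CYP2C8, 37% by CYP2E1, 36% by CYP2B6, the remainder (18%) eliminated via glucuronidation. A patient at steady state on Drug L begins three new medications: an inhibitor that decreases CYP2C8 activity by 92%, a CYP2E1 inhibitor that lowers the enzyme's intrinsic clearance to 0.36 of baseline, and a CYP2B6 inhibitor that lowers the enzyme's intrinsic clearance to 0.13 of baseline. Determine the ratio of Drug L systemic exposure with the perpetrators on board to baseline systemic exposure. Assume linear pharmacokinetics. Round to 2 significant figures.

2.7

The CYP2C8 pathway (9% of clearance) drops to 0.08× activity: 0.09 × 0.08 = 0.0072.
The CYP2E1 pathway (37% of clearance) is reduced to 0.36× activity: 0.37 × 0.36 = 0.1332.
The CYP2B6 pathway (36% of clearance) drops to 0.13× activity: 0.36 × 0.13 = 0.0468.
The remaining 18% of clearance is unaffected.
CL_new/CL_old = 0.0072 + 0.1332 + 0.0468 + 0.18 = 0.3672.
Net systemic exposure ratio = 1 / 0.3672 = 2.7.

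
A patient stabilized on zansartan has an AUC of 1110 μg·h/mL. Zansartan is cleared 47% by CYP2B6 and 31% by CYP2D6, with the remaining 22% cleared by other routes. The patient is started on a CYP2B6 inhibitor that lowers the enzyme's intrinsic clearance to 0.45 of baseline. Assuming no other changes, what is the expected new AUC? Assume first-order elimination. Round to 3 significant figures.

CYP2B6: 0.47 × 0.45 = 0.2115
CYP2D6: 0.31 (unchanged)
Other: 0.22 (unchanged)
New clearance relative to baseline: 0.2115 + 0.31 + 0.22 = 0.7415.
New AUC = baseline ÷ relative clearance = 1110 / 0.7415 = 1.50 × 10³ μg·h/mL.

1.50 × 10³ μg·h/mL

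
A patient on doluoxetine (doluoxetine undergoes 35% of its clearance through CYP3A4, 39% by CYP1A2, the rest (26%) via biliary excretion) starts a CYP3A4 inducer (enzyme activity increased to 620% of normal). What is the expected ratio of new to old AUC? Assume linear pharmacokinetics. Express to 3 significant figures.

0.355

The CYP3A4 pathway (35% of clearance) is boosted to 6.2× activity: 0.35 × 6.2 = 2.17.
CYP1A2 (39%) and the residual 26% are unaffected.
Relative clearance = 2.17 + 0.39 + 0.26 = 2.82.
AUC ratio = CL_old/CL_new = 1 / 2.82 = 0.355.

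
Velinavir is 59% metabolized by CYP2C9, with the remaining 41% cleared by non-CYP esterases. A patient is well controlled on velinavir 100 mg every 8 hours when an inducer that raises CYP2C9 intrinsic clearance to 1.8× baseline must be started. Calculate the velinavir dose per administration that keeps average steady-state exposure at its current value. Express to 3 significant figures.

The CYP2C9 pathway (59% of clearance) is boosted to 1.8× activity: 0.59 × 1.8 = 1.062.
Non-CYP routes (41%) are unchanged.
Relative clearance = 1.062 + 0.41 = 1.472.
To maintain the same steady-state level, dose must scale with clearance: new dose = 100 × 1.472 = 147 mg.

147 mg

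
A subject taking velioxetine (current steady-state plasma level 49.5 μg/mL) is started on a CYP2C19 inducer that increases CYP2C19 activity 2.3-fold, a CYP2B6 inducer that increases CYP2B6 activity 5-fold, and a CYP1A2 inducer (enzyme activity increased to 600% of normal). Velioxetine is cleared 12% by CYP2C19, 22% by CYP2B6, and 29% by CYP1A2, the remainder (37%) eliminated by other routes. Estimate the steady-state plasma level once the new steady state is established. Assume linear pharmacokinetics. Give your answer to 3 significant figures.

The CYP2C19 pathway (12% of clearance) increases to 2.3× activity: 0.12 × 2.3 = 0.276.
The CYP2B6 pathway (22% of clearance) is boosted to 5× activity: 0.22 × 5 = 1.1.
The CYP1A2 pathway (29% of clearance) rises to 6× activity: 0.29 × 6 = 1.74.
The remaining 37% of clearance is unaffected.
CL_new/CL_old = 0.276 + 1.1 + 1.74 + 0.37 = 3.486.
Dividing the baseline by the relative clearance: 49.5 / 3.486 = 14.2 μg/mL.

14.2 μg/mL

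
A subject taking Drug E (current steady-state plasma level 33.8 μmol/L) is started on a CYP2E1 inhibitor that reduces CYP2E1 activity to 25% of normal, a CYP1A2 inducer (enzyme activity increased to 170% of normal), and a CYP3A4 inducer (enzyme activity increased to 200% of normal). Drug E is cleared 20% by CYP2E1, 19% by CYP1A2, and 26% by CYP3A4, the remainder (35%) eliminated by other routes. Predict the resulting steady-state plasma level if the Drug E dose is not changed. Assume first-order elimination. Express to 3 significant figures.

The CYP2E1 pathway (20% of clearance) falls to 0.25× activity: 0.2 × 0.25 = 0.05.
The CYP1A2 pathway (19% of clearance) is boosted to 1.7× activity: 0.19 × 1.7 = 0.323.
The CYP3A4 pathway (26% of clearance) is boosted to 2× activity: 0.26 × 2 = 0.52.
Non-CYP routes (35%) are unchanged.
Relative clearance = 0.05 + 0.323 + 0.52 + 0.35 = 1.243.
Steady-state plasma level ∝ 1/CL: new value = 33.8 / 1.243 = 27.2 μmol/L.

27.2 μmol/L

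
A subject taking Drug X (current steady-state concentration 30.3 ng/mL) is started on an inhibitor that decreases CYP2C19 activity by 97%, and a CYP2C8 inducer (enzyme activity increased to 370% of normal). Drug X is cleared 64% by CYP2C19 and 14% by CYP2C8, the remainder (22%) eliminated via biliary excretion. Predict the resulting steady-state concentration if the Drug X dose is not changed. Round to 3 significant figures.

The CYP2C19 pathway (64% of clearance) is reduced to 0.03× activity: 0.64 × 0.03 = 0.0192.
The CYP2C8 pathway (14% of clearance) rises to 3.7× activity: 0.14 × 3.7 = 0.518.
The remaining 22% of clearance is unaffected.
CL_new/CL_old = 0.0192 + 0.518 + 0.22 = 0.7572.
Steady-state concentration ∝ 1/CL: new value = 30.3 / 0.7572 = 40.0 ng/mL.

40.0 ng/mL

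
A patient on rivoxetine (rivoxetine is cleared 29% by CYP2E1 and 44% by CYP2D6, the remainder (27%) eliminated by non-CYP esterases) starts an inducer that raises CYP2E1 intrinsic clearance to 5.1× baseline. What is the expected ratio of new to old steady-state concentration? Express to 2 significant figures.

0.46

CYP2E1: 0.29 × 5.1 = 1.479
CYP2D6: 0.44 (unchanged)
Other: 0.27 (unchanged)
CL_new/CL_old = 1.479 + 0.44 + 0.27 = 2.189.
Steady-state concentration is inversely proportional to clearance, so the fold-change is 1 / 2.189 = 0.46.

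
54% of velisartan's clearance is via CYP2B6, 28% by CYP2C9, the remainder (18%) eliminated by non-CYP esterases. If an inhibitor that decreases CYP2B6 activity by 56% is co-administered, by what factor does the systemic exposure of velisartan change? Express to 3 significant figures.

1.43

The CYP2B6 pathway (54% of clearance) falls to 0.44× activity: 0.54 × 0.44 = 0.2376.
CYP2C9 (28%) and the residual 18% are unaffected.
CL_new/CL_old = 0.2376 + 0.28 + 0.18 = 0.6976.
Systemic exposure is inversely proportional to clearance, so the fold-change is 1 / 0.6976 = 1.43.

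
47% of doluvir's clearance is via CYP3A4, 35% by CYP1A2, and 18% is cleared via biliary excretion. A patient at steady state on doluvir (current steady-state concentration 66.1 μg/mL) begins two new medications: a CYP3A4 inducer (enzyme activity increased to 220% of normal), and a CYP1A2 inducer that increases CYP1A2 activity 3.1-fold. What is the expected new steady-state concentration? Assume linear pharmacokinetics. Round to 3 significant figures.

The CYP3A4 pathway (47% of clearance) is boosted to 2.2× activity: 0.47 × 2.2 = 1.034.
The CYP1A2 pathway (35% of clearance) is boosted to 3.1× activity: 0.35 × 3.1 = 1.085.
The remaining 18% of clearance is unaffected.
CL_new/CL_old = 1.034 + 1.085 + 0.18 = 2.299.
Steady-state concentration ∝ 1/CL: new value = 66.1 / 2.299 = 28.8 μg/mL.

28.8 μg/mL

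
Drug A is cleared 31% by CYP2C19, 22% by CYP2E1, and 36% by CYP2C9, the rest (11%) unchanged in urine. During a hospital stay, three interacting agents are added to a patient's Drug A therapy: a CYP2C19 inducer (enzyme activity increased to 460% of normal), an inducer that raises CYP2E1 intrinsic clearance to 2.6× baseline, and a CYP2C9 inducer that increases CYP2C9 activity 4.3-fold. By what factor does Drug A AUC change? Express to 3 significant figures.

CYP2C19: 0.31 × 4.6 = 1.426
CYP2E1: 0.22 × 2.6 = 0.572
CYP2C9: 0.36 × 4.3 = 1.548
Other: 0.11 (unchanged)
CL_new/CL_old = 1.426 + 0.572 + 1.548 + 0.11 = 3.656.
Net AUC ratio = 1 / 3.656 = 0.274.

0.274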